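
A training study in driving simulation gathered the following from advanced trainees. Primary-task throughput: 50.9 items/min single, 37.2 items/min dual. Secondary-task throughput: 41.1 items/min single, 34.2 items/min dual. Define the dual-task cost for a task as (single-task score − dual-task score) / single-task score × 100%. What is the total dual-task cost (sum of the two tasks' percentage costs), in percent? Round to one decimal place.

Primary cost = (50.9 − 37.2) / 50.9 × 100% = 26.9155%.
Secondary cost = (41.1 − 34.2) / 41.1 × 100% = 16.7883%.
Total = 26.9155% + 16.7883% = 43.7038% ≈ 43.7%.

43.7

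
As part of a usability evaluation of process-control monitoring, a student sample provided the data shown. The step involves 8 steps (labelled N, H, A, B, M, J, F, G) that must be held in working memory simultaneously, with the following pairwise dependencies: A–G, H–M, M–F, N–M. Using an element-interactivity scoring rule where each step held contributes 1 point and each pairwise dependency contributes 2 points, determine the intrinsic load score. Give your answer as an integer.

16

Count of steps held simultaneously: 8.
Count of pairwise dependencies listed: 4.
Element contribution: 8 × 1 = 8.
Interaction contribution: 4 × 2 = 8.
Intrinsic load = 8 + 8 = 16.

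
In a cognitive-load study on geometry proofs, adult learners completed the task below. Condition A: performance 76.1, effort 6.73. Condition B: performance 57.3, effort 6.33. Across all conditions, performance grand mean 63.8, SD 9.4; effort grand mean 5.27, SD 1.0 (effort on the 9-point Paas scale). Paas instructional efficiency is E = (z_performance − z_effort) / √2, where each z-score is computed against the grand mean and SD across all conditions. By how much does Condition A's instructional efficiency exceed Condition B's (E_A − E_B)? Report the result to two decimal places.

1.13

Condition A: z_P = (76.1 − 63.8)/9.4 = 1.3085; z_E = (6.73 − 5.27)/1.0 = 1.4600; E_A = (1.3085 − 1.4600)/√2 = -0.1071.
Condition B: z_P = (57.3 − 63.8)/9.4 = -0.6915; z_E = (6.33 − 5.27)/1.0 = 1.0600; E_B = (-0.6915 − 1.0600)/√2 = -1.2385.
E_A − E_B = -0.1071 − (-1.2385) = 1.1314 ≈ 1.13.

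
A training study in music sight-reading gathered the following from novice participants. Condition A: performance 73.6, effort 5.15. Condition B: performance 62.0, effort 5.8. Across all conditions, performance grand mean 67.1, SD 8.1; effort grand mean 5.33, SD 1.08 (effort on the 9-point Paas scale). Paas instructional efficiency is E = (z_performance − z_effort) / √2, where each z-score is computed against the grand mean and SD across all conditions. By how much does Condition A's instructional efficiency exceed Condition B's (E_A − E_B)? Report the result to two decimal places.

Condition A: z_P = (73.6 − 67.1)/8.1 = 0.8025; z_E = (5.15 − 5.33)/1.08 = -0.1667; E_A = (0.8025 − (-0.1667))/√2 = 0.6853.
Condition B: z_P = (62.0 − 67.1)/8.1 = -0.6296; z_E = (5.8 − 5.33)/1.08 = 0.4352; E_B = (-0.6296 − 0.4352)/√2 = -0.7529.
E_A − E_B = 0.6853 − (-0.7529) = 1.4382 ≈ 1.44.

1.44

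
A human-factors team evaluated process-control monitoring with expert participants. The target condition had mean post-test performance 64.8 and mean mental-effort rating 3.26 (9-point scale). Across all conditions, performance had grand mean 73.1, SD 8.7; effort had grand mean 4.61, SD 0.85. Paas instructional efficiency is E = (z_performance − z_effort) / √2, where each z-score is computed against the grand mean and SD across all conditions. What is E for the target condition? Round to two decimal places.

0.45

z_performance = (64.8 − 73.1) / 8.7 = -8.3000 / 8.7 = -0.9540.
z_effort = (3.26 − 4.61) / 0.85 = -1.3500 / 0.85 = -1.5882.
z_P − z_E = -0.9540 − (-1.5882) = 0.6342.
E = 0.6342 / √2 = 0.6342 / 1.41421 = 0.4484 ≈ 0.45.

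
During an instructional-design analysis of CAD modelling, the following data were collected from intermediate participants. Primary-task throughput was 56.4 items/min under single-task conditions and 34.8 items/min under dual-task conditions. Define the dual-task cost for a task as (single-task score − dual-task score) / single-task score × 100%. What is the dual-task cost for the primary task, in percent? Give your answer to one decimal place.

38.3

Cost = (56.4 − 34.8) / 56.4 × 100%
     = 21.6000 / 56.4 × 100% = 38.2979%.
≈ 38.3%.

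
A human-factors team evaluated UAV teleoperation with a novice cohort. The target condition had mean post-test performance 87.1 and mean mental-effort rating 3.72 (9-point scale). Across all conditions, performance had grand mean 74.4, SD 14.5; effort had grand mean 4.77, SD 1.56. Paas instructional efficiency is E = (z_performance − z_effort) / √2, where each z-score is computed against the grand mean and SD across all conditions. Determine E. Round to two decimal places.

z_performance = (87.1 − 74.4) / 14.5 = 12.7000 / 14.5 = 0.8759.
z_effort = (3.72 − 4.77) / 1.56 = -1.0500 / 1.56 = -0.6731.
z_P − z_E = 0.8759 − (-0.6731) = 1.5490.
E = 1.5490 / √2 = 1.5490 / 1.41421 = 1.0953 ≈ 1.10.

1.10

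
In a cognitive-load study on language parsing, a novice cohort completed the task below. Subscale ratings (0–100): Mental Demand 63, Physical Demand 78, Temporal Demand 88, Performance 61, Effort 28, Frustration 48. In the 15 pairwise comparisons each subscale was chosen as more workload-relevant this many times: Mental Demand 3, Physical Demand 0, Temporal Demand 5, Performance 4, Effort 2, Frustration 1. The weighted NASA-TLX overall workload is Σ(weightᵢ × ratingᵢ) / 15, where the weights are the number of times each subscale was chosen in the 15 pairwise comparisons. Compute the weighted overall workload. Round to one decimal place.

65.1

The tallies are the weights (they sum to 15).
Weighted sum = 3·63 + 0·78 + 5·88 + 4·61 + 2·28 + 1·48
            = 189 + 0 + 440 + 244 + 56 + 48 = 977.
Overall workload = 977 / 15 = 65.1333 ≈ 65.1.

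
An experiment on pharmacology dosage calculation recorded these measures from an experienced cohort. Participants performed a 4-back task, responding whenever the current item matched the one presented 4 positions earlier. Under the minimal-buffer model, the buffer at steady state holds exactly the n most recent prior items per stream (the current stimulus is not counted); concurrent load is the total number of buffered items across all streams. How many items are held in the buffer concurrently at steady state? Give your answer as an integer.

4

The buffer holds the 4 most recent prior items.
Steady-state concurrent load = 4 items.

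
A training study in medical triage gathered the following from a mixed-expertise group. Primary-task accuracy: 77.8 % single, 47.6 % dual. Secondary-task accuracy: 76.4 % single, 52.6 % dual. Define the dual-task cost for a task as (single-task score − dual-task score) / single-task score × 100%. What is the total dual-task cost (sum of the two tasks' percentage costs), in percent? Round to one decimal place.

70.0

Primary cost = (77.8 − 47.6) / 77.8 × 100% = 38.8175%.
Secondary cost = (76.4 − 52.6) / 76.4 × 100% = 31.1518%.
Total = 38.8175% + 31.1518% = 69.9693% ≈ 70.0%.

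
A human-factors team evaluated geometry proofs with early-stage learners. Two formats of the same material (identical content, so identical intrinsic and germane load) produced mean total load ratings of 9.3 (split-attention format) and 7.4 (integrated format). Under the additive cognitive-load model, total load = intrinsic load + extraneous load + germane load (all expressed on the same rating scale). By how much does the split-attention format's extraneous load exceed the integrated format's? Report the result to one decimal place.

Intrinsic and germane load are equal across formats, so the difference in total load equals the difference in extraneous load.
Extraneous-load difference = 9.3 − 7.4 = 1.9.

1.9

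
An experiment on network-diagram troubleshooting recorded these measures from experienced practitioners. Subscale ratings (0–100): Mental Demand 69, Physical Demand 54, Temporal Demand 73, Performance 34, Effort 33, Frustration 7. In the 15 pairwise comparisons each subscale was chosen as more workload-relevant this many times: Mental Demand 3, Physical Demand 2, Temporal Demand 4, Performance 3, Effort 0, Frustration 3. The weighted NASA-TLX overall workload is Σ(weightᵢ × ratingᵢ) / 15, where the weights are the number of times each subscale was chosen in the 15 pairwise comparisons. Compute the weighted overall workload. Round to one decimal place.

The tallies are the weights (they sum to 15).
Weighted sum = 3·69 + 2·54 + 4·73 + 3·34 + 0·33 + 3·7
            = 207 + 108 + 292 + 102 + 0 + 21 = 730.
Overall workload = 730 / 15 = 48.6667 ≈ 48.7.

48.7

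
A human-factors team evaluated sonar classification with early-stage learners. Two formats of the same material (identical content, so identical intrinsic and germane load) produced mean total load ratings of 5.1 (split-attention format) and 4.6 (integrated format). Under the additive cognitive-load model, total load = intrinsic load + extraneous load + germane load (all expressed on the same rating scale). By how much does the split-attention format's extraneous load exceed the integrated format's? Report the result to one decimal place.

0.5

Intrinsic and germane load are equal across formats, so the difference in total load equals the difference in extraneous load.
Extraneous-load difference = 5.1 − 4.6 = 0.5.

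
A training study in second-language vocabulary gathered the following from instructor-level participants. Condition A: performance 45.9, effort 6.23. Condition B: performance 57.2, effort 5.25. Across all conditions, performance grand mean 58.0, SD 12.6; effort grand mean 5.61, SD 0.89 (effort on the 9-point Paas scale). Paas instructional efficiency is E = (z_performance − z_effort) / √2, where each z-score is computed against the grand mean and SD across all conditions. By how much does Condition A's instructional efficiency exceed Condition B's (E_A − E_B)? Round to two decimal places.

Condition A: z_P = (45.9 − 58.0)/12.6 = -0.9603; z_E = (6.23 − 5.61)/0.89 = 0.6966; E_A = (-0.9603 − 0.6966)/√2 = -1.1716.
Condition B: z_P = (57.2 − 58.0)/12.6 = -0.0635; z_E = (5.25 − 5.61)/0.89 = -0.4045; E_B = (-0.0635 − (-0.4045))/√2 = 0.2411.
E_A − E_B = -1.1716 − 0.2411 = -1.4127 ≈ -1.41.

-1.41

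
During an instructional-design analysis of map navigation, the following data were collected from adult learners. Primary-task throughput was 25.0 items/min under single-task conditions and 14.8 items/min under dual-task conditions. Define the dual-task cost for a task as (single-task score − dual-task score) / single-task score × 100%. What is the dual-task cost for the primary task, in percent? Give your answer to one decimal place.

Cost = (25.0 − 14.8) / 25.0 × 100%
     = 10.2000 / 25.0 × 100% = 40.8000%.
≈ 40.8%.

40.8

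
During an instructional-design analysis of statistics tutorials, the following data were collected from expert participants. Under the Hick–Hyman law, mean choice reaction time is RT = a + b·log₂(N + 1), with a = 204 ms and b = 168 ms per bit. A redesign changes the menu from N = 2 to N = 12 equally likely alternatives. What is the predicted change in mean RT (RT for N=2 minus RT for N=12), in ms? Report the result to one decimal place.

-355.4

RT(2) = 204 + 168·log₂(3) = 204 + 168·1.5850 = 470.2800 ms.
RT(12) = 204 + 168·log₂(13) = 204 + 168·3.7004 = 825.6672 ms.
Difference = 470.2800 − 825.6672 = -355.3872 ≈ -355.4 ms.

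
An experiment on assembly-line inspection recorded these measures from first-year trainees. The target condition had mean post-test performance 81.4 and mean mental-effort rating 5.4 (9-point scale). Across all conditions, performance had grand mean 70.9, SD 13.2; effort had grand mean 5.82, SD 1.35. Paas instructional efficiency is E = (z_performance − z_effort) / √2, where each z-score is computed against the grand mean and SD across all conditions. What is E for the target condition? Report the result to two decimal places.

0.78

z_performance = (81.4 − 70.9) / 13.2 = 10.5000 / 13.2 = 0.7955.
z_effort = (5.4 − 5.82) / 1.35 = -0.4200 / 1.35 = -0.3111.
z_P − z_E = 0.7955 − (-0.3111) = 1.1066.
E = 1.1066 / √2 = 1.1066 / 1.41421 = 0.7825 ≈ 0.78.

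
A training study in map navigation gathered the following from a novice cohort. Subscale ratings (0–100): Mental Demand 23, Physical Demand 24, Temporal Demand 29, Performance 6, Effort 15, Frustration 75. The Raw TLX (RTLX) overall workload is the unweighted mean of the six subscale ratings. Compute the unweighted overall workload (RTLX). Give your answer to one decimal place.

28.7

Sum of ratings = 23 + 24 + 29 + 6 + 15 + 75 = 172.
RTLX = 172 / 6 = 28.6667 ≈ 28.7.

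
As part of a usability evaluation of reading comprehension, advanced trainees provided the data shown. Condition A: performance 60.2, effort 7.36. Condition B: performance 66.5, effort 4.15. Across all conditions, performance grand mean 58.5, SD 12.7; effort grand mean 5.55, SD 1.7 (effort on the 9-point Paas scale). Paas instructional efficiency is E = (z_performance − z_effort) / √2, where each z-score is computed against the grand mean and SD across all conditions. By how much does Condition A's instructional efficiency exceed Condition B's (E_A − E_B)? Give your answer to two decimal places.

Condition A: z_P = (60.2 − 58.5)/12.7 = 0.1339; z_E = (7.36 − 5.55)/1.7 = 1.0647; E_A = (0.1339 − 1.0647)/√2 = -0.6582.
Condition B: z_P = (66.5 − 58.5)/12.7 = 0.6299; z_E = (4.15 − 5.55)/1.7 = -0.8235; E_B = (0.6299 − (-0.8235))/√2 = 1.0277.
E_A − E_B = -0.6582 − 1.0277 = -1.6859 ≈ -1.69.

-1.69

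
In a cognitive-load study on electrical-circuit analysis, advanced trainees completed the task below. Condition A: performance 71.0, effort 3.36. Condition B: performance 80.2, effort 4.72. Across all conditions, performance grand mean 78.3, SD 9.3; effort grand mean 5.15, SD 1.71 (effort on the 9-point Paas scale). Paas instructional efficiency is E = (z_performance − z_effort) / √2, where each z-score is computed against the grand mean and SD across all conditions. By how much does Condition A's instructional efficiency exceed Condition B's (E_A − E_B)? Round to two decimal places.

-0.14

Condition A: z_P = (71.0 − 78.3)/9.3 = -0.7849; z_E = (3.36 − 5.15)/1.71 = -1.0468; E_A = (-0.7849 − (-1.0468))/√2 = 0.1852.
Condition B: z_P = (80.2 − 78.3)/9.3 = 0.2043; z_E = (4.72 − 5.15)/1.71 = -0.2515; E_B = (0.2043 − (-0.2515))/√2 = 0.3223.
E_A − E_B = 0.1852 − 0.3223 = -0.1371 ≈ -0.14.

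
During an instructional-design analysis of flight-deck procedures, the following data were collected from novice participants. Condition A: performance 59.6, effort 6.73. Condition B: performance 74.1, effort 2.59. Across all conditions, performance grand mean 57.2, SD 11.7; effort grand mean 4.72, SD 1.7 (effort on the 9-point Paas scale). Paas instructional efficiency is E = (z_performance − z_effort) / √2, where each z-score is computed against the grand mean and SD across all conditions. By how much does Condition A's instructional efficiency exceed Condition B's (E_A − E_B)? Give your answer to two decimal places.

-2.60

Condition A: z_P = (59.6 − 57.2)/11.7 = 0.2051; z_E = (6.73 − 4.72)/1.7 = 1.1824; E_A = (0.2051 − 1.1824)/√2 = -0.6911.
Condition B: z_P = (74.1 − 57.2)/11.7 = 1.4444; z_E = (2.59 − 4.72)/1.7 = -1.2529; E_B = (1.4444 − (-1.2529))/√2 = 1.9073.
E_A − E_B = -0.6911 − 1.9073 = -2.5984 ≈ -2.60.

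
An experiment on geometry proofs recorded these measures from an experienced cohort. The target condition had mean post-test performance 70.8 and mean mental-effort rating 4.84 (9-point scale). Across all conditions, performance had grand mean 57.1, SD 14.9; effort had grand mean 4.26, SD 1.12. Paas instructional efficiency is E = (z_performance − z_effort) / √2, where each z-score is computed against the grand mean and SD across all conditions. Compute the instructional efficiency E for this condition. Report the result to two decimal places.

z_performance = (70.8 − 57.1) / 14.9 = 13.7000 / 14.9 = 0.9195.
z_effort = (4.84 − 4.26) / 1.12 = 0.5800 / 1.12 = 0.5179.
z_P − z_E = 0.9195 − 0.5179 = 0.4016.
E = 0.4016 / √2 = 0.4016 / 1.41421 = 0.2840 ≈ 0.28.

0.28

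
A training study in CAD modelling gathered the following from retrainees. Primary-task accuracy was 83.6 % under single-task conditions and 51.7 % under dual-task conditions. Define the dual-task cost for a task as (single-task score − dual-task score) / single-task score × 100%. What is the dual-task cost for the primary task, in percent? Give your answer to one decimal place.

38.2

Cost = (83.6 − 51.7) / 83.6 × 100%
     = 31.9000 / 83.6 × 100% = 38.1579%.
≈ 38.2%.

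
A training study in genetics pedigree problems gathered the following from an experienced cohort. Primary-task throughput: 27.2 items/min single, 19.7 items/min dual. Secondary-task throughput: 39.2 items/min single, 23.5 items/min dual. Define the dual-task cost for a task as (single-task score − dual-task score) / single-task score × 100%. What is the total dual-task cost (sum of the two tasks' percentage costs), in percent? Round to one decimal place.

Primary cost = (27.2 − 19.7) / 27.2 × 100% = 27.5735%.
Secondary cost = (39.2 − 23.5) / 39.2 × 100% = 40.0510%.
Total = 27.5735% + 40.0510% = 67.6245% ≈ 67.6%.

67.6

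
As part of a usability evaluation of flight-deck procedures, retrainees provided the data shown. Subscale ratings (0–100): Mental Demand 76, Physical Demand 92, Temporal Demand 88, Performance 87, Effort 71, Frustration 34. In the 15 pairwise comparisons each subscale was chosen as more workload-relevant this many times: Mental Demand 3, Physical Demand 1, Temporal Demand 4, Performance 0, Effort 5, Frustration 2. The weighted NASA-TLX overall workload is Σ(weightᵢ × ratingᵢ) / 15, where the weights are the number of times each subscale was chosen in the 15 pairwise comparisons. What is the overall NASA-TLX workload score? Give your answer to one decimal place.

73.0

The tallies are the weights (they sum to 15).
Weighted sum = 3·76 + 1·92 + 4·88 + 0·87 + 5·71 + 2·34
            = 228 + 92 + 352 + 0 + 355 + 68 = 1095.
Overall workload = 1095 / 15 = 73.0000 ≈ 73.0.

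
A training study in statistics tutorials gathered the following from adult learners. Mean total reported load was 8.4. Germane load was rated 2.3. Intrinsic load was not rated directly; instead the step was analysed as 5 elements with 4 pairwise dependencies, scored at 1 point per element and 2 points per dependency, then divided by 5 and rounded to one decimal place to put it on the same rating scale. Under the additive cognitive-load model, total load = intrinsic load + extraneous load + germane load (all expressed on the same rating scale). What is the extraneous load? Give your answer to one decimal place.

Intrinsic (element-interactivity): (5 × 1 + 4 × 2) / 5 = 13 / 5 = 2.6000 → 2.6.
extraneous load = total − intrinsic − germane
             = 8.4 − 2.6 − 2.3 = 3.5.

3.5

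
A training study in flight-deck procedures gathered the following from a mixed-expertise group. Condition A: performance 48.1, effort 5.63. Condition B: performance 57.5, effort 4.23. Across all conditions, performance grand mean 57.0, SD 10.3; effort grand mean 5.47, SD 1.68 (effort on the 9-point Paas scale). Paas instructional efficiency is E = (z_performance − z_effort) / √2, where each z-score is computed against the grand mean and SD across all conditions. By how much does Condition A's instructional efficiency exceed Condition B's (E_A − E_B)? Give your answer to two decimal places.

Condition A: z_P = (48.1 − 57.0)/10.3 = -0.8641; z_E = (5.63 − 5.47)/1.68 = 0.0952; E_A = (-0.8641 − 0.0952)/√2 = -0.6783.
Condition B: z_P = (57.5 − 57.0)/10.3 = 0.0485; z_E = (4.23 − 5.47)/1.68 = -0.7381; E_B = (0.0485 − (-0.7381))/√2 = 0.5562.
E_A − E_B = -0.6783 − 0.5562 = -1.2345 ≈ -1.23.

-1.23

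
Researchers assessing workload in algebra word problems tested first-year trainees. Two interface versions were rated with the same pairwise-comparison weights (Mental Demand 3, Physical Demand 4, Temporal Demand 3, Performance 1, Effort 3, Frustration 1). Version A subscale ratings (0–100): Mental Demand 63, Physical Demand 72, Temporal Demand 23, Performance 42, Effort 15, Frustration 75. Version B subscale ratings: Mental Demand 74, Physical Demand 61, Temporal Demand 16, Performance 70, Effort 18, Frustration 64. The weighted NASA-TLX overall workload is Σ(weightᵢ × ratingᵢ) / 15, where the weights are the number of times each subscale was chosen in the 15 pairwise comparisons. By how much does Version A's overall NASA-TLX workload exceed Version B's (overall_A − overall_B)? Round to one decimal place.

0.4

Version A weighted sum = 3·63 + 4·72 + 3·23 + 1·42 + 3·15 + 1·75 = 189 + 288 + 69 + 42 + 45 + 75 = 708; overall_A = 708/15 = 47.2000.
Version B weighted sum = 3·74 + 4·61 + 3·16 + 1·70 + 3·18 + 1·64 = 222 + 244 + 48 + 70 + 54 + 64 = 702; overall_B = 702/15 = 46.8000.
Difference = 47.2000 − 46.8000 = 0.4000 ≈ 0.4.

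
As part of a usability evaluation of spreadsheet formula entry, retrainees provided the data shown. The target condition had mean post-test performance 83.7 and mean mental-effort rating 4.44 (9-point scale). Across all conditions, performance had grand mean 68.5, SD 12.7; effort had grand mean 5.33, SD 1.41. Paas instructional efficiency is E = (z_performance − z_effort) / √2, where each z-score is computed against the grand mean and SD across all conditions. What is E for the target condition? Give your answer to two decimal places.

1.29

z_performance = (83.7 − 68.5) / 12.7 = 15.2000 / 12.7 = 1.1969.
z_effort = (4.44 − 5.33) / 1.41 = -0.8900 / 1.41 = -0.6312.
z_P − z_E = 1.1969 − (-0.6312) = 1.8281.
E = 1.8281 / √2 = 1.8281 / 1.41421 = 1.2927 ≈ 1.29.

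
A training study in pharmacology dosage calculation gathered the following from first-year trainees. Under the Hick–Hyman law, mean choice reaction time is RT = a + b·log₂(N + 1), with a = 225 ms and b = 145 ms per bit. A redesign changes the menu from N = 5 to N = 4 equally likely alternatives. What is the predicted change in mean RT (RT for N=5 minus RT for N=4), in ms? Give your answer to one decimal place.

RT(5) = 225 + 145·log₂(6) = 225 + 145·2.5850 = 599.8250 ms.
RT(4) = 225 + 145·log₂(5) = 225 + 145·2.3219 = 561.6755 ms.
Difference = 599.8250 − 561.6755 = 38.1495 ≈ 38.1 ms.

38.1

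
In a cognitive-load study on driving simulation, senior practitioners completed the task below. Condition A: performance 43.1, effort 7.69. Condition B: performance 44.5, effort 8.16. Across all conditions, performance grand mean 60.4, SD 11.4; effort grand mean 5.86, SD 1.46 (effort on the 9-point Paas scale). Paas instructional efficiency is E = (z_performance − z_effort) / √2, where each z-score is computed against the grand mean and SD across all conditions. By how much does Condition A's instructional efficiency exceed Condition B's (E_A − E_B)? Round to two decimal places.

Condition A: z_P = (43.1 − 60.4)/11.4 = -1.5175; z_E = (7.69 − 5.86)/1.46 = 1.2534; E_A = (-1.5175 − 1.2534)/√2 = -1.9593.
Condition B: z_P = (44.5 − 60.4)/11.4 = -1.3947; z_E = (8.16 − 5.86)/1.46 = 1.5753; E_B = (-1.3947 − 1.5753)/√2 = -2.1001.
E_A − E_B = -1.9593 − (-2.1001) = 0.1408 ≈ 0.14.

0.14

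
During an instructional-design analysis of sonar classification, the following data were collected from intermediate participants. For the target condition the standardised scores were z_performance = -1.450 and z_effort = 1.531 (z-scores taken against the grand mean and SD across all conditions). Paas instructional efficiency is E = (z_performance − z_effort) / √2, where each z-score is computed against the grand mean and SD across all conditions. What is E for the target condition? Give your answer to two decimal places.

z_P − z_E = -1.450 − 1.531 = -2.9810.
E = -2.9810 / √2 = -2.9810 / 1.41421 = -2.1079 ≈ -2.11.

-2.11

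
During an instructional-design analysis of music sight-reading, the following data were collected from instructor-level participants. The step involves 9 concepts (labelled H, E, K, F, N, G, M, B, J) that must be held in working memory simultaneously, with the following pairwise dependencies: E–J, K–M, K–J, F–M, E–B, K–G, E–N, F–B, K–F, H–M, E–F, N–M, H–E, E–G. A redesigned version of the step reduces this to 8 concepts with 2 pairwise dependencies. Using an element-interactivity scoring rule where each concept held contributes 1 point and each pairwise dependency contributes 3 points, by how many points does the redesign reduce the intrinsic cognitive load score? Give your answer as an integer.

Original: 9 × 1 + 14 × 3 = 9 + 42 = 51.
Redesigned: 8 × 1 + 2 × 3 = 8 + 6 = 14.
Reduction = 51 − 14 = 37.

37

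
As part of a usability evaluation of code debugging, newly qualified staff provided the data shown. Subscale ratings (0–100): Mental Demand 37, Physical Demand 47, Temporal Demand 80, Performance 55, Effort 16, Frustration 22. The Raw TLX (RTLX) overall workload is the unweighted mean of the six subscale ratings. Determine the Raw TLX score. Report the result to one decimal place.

42.8

Sum of ratings = 37 + 47 + 80 + 55 + 16 + 22 = 257.
RTLX = 257 / 6 = 42.8333 ≈ 42.8.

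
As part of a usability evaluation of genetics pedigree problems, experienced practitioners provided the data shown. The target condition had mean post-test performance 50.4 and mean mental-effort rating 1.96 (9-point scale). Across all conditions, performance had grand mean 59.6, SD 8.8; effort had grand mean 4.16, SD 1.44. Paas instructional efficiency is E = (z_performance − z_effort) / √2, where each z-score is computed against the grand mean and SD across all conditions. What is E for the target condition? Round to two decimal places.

z_performance = (50.4 − 59.6) / 8.8 = -9.2000 / 8.8 = -1.0455.
z_effort = (1.96 − 4.16) / 1.44 = -2.2000 / 1.44 = -1.5278.
z_P − z_E = -1.0455 − (-1.5278) = 0.4823.
E = 0.4823 / √2 = 0.4823 / 1.41421 = 0.3410 ≈ 0.34.

0.34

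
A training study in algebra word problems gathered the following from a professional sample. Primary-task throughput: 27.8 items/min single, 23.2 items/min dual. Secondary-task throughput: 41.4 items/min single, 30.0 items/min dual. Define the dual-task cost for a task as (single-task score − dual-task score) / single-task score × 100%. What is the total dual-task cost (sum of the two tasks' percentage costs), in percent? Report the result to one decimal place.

44.1

Primary cost = (27.8 − 23.2) / 27.8 × 100% = 16.5468%.
Secondary cost = (41.4 − 30.0) / 41.4 × 100% = 27.5362%.
Total = 16.5468% + 27.5362% = 44.0830% ≈ 44.1%.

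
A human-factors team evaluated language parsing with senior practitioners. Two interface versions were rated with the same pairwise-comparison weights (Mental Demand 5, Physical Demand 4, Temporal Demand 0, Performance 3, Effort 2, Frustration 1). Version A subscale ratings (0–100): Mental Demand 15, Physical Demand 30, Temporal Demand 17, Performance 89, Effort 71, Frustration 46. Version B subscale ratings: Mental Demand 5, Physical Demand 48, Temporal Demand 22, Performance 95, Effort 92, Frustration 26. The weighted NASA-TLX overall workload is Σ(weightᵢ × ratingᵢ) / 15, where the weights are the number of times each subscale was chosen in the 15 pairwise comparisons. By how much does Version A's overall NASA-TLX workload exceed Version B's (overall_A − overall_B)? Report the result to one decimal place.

Version A weighted sum = 5·15 + 4·30 + 0·17 + 3·89 + 2·71 + 1·46 = 75 + 120 + 0 + 267 + 142 + 46 = 650; overall_A = 650/15 = 43.3333.
Version B weighted sum = 5·5 + 4·48 + 0·22 + 3·95 + 2·92 + 1·26 = 25 + 192 + 0 + 285 + 184 + 26 = 712; overall_B = 712/15 = 47.4667.
Difference = 43.3333 − 47.4667 = -4.1334 ≈ -4.1.

-4.1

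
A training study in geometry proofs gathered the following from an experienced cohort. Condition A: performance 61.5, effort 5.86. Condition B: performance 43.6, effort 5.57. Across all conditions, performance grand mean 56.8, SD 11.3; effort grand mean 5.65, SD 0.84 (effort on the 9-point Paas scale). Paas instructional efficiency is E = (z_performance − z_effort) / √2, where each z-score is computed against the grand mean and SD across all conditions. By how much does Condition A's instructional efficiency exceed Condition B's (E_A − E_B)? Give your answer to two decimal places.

Condition A: z_P = (61.5 − 56.8)/11.3 = 0.4159; z_E = (5.86 − 5.65)/0.84 = 0.2500; E_A = (0.4159 − 0.2500)/√2 = 0.1173.
Condition B: z_P = (43.6 − 56.8)/11.3 = -1.1681; z_E = (5.57 − 5.65)/0.84 = -0.0952; E_B = (-1.1681 − (-0.0952))/√2 = -0.7587.
E_A − E_B = 0.1173 − (-0.7587) = 0.8760 ≈ 0.88.

0.88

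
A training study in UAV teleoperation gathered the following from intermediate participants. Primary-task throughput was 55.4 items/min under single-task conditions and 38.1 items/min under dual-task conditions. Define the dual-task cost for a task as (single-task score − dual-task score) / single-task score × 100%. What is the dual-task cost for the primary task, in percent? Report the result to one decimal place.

31.2

Cost = (55.4 − 38.1) / 55.4 × 100%
     = 17.3000 / 55.4 × 100% = 31.2274%.
≈ 31.2%.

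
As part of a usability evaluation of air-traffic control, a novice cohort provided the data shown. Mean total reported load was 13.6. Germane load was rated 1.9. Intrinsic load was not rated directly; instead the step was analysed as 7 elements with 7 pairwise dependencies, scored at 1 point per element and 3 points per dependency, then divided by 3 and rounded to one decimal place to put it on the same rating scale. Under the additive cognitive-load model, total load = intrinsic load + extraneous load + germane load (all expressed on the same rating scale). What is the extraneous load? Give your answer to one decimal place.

Intrinsic (element-interactivity): (7 × 1 + 7 × 3) / 3 = 28 / 3 = 9.3333 → 9.3.
extraneous load = total − intrinsic − germane
             = 13.6 − 9.3 − 1.9 = 2.4.

2.4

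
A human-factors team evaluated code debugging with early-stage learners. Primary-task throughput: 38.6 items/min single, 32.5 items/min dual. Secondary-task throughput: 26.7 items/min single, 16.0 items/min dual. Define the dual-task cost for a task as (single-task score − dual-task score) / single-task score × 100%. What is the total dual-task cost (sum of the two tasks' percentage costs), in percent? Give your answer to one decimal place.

Primary cost = (38.6 − 32.5) / 38.6 × 100% = 15.8031%.
Secondary cost = (26.7 − 16.0) / 26.7 × 100% = 40.0749%.
Total = 15.8031% + 40.0749% = 55.8780% ≈ 55.9%.

55.9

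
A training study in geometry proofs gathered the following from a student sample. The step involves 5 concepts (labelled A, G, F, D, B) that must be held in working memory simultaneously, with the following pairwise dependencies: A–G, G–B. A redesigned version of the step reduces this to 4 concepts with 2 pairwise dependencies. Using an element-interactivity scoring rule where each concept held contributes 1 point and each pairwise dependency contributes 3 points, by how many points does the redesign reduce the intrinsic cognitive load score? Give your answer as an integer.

1

Original: 5 × 1 + 2 × 3 = 5 + 6 = 11.
Redesigned: 4 × 1 + 2 × 3 = 4 + 6 = 10.
Reduction = 11 − 10 = 1.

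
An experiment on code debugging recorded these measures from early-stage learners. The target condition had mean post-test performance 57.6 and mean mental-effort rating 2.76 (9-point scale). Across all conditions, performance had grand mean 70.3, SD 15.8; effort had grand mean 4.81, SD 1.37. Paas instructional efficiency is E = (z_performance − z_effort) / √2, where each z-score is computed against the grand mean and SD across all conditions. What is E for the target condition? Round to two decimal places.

0.49

z_performance = (57.6 − 70.3) / 15.8 = -12.7000 / 15.8 = -0.8038.
z_effort = (2.76 − 4.81) / 1.37 = -2.0500 / 1.37 = -1.4964.
z_P − z_E = -0.8038 − (-1.4964) = 0.6926.
E = 0.6926 / √2 = 0.6926 / 1.41421 = 0.4897 ≈ 0.49.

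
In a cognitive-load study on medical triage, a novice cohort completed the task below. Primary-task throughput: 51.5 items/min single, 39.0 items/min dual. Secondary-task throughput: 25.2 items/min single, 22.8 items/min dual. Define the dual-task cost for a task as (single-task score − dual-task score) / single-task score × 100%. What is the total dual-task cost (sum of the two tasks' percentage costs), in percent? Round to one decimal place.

Primary cost = (51.5 − 39.0) / 51.5 × 100% = 24.2718%.
Secondary cost = (25.2 − 22.8) / 25.2 × 100% = 9.5238%.
Total = 24.2718% + 9.5238% = 33.7956% ≈ 33.8%.

33.8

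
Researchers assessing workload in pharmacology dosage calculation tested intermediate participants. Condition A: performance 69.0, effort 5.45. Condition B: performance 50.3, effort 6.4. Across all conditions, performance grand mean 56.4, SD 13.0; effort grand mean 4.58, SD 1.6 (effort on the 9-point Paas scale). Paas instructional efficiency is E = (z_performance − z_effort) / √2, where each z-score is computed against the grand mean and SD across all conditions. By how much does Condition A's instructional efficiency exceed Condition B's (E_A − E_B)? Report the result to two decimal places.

1.44

Condition A: z_P = (69.0 − 56.4)/13.0 = 0.9692; z_E = (5.45 − 4.58)/1.6 = 0.5438; E_A = (0.9692 − 0.5438)/√2 = 0.3008.
Condition B: z_P = (50.3 − 56.4)/13.0 = -0.4692; z_E = (6.4 − 4.58)/1.6 = 1.1375; E_B = (-0.4692 − 1.1375)/√2 = -1.1361.
E_A − E_B = 0.3008 − (-1.1361) = 1.4369 ≈ 1.44.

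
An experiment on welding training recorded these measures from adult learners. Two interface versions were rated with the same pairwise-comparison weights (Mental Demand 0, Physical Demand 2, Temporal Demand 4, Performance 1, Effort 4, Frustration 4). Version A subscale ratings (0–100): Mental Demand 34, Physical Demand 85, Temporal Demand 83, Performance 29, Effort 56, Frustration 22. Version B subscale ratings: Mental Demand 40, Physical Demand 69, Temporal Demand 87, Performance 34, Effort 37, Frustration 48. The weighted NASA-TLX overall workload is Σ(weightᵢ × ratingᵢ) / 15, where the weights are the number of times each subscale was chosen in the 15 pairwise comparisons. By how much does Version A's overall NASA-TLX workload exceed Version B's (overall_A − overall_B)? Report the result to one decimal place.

Version A weighted sum = 0·34 + 2·85 + 4·83 + 1·29 + 4·56 + 4·22 = 0 + 170 + 332 + 29 + 224 + 88 = 843; overall_A = 843/15 = 56.2000.
Version B weighted sum = 0·40 + 2·69 + 4·87 + 1·34 + 4·37 + 4·48 = 0 + 138 + 348 + 34 + 148 + 192 = 860; overall_B = 860/15 = 57.3333.
Difference = 56.2000 − 57.3333 = -1.1333 ≈ -1.1.

-1.1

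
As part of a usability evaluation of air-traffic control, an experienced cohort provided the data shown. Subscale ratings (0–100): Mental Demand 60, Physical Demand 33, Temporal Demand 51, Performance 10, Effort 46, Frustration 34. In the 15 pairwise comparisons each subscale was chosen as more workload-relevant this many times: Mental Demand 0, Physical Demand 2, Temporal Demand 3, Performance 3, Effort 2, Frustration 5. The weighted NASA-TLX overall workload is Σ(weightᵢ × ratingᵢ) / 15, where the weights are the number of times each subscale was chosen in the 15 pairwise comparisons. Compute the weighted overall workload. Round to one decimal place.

34.1

The tallies are the weights (they sum to 15).
Weighted sum = 0·60 + 2·33 + 3·51 + 3·10 + 2·46 + 5·34
            = 0 + 66 + 153 + 30 + 92 + 170 = 511.
Overall workload = 511 / 15 = 34.0667 ≈ 34.1.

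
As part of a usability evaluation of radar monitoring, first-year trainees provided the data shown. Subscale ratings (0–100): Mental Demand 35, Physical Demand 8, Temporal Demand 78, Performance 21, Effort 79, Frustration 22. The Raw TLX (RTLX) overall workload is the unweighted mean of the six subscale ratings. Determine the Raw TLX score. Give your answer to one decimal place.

Sum of ratings = 35 + 8 + 78 + 21 + 79 + 22 = 243.
RTLX = 243 / 6 = 40.5000 ≈ 40.5.

40.5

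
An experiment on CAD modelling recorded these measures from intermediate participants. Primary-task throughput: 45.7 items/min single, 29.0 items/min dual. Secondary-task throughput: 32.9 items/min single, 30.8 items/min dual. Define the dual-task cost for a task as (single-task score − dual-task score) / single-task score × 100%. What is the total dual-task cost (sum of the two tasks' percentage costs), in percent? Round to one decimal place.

Primary cost = (45.7 − 29.0) / 45.7 × 100% = 36.5427%.
Secondary cost = (32.9 − 30.8) / 32.9 × 100% = 6.3830%.
Total = 36.5427% + 6.3830% = 42.9257% ≈ 42.9%.

42.9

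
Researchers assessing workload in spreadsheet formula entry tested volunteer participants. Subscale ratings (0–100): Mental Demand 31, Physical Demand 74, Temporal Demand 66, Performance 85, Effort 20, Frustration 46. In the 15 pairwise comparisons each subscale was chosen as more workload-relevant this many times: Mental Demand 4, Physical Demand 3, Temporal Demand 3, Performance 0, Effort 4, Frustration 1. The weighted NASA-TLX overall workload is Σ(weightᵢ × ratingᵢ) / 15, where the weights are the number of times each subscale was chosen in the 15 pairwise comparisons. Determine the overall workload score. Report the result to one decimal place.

44.7

The tallies are the weights (they sum to 15).
Weighted sum = 4·31 + 3·74 + 3·66 + 0·85 + 4·20 + 1·46
            = 124 + 222 + 198 + 0 + 80 + 46 = 670.
Overall workload = 670 / 15 = 44.6667 ≈ 44.7.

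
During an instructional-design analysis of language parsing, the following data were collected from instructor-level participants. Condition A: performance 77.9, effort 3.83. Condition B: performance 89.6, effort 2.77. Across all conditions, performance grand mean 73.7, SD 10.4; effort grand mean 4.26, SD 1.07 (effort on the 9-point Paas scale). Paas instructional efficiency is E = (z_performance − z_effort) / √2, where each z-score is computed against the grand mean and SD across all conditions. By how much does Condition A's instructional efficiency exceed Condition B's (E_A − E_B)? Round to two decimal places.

-1.50

Condition A: z_P = (77.9 − 73.7)/10.4 = 0.4038; z_E = (3.83 − 4.26)/1.07 = -0.4019; E_A = (0.4038 − (-0.4019))/√2 = 0.5697.
Condition B: z_P = (89.6 − 73.7)/10.4 = 1.5288; z_E = (2.77 − 4.26)/1.07 = -1.3925; E_B = (1.5288 − (-1.3925))/√2 = 2.0657.
E_A − E_B = 0.5697 − 2.0657 = -1.4960 ≈ -1.50.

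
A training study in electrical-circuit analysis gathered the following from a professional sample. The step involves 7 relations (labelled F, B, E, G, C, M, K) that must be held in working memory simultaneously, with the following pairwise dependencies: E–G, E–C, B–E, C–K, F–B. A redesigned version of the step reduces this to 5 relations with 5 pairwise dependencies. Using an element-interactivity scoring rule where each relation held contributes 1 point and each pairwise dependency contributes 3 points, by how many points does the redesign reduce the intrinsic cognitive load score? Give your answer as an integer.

Original: 7 × 1 + 5 × 3 = 7 + 15 = 22.
Redesigned: 5 × 1 + 5 × 3 = 5 + 15 = 20.
Reduction = 22 − 20 = 2.

2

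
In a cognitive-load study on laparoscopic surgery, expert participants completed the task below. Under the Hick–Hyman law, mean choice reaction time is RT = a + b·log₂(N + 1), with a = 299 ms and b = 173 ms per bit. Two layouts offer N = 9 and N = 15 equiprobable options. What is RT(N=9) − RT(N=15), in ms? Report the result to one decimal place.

-117.3

RT(9) = 299 + 173·log₂(10) = 299 + 173·3.3219 = 873.6887 ms.
RT(15) = 299 + 173·log₂(16) = 299 + 173·4.0000 = 991.0000 ms.
Difference = 873.6887 − 991.0000 = -117.3113 ≈ -117.3 ms.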